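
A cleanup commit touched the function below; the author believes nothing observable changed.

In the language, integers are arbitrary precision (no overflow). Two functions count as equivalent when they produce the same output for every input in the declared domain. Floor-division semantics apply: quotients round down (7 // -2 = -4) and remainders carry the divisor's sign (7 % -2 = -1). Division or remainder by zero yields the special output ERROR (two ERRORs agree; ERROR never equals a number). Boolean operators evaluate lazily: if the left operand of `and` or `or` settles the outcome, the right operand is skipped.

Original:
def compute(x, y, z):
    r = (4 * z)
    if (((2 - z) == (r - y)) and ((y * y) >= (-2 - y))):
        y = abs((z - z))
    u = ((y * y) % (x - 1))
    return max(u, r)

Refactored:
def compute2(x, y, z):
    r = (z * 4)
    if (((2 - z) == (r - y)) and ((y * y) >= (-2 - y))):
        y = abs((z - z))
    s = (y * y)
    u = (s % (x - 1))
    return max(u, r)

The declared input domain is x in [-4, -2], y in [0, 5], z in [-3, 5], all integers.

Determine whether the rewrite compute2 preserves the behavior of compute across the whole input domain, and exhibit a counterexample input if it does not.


Behavior is preserved: although local variable names differ; and statement counts differ, the outputs never diverge.
Spot check at x=-2, y=4, z=5 — compute: r := 20 | (((2 - z) == (r - y)) and ((y * y) >= (-2 - y))): false | u := -2 | result 20. compute2: r := 20 | (((2 - z) == (r - y)) and ((y * y) >= (-2 - y))): false | s := 16 | u := -2 | result 20. Both give 20.
Sweeping the whole domain (162 inputs) finds no disagreement.
verdict: equivalent


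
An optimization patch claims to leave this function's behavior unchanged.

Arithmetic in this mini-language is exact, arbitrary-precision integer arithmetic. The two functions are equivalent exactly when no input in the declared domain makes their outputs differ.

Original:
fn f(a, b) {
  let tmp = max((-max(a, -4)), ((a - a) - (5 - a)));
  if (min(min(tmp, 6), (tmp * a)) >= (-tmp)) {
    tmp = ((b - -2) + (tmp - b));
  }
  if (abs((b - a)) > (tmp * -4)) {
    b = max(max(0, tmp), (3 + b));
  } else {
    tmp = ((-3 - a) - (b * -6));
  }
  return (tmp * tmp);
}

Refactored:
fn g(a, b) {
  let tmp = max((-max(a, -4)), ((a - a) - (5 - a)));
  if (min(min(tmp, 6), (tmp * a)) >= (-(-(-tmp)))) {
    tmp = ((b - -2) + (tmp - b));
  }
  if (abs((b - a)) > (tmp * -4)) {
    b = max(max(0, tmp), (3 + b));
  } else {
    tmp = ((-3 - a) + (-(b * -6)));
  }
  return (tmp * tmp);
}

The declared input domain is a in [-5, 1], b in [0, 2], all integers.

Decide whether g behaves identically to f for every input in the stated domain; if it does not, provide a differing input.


Equivalent — the differences include arithmetic usage differs, yet no declared input distinguishes the two.
Tracing a=0, b=1: f: tmp becomes 0; next (min(min(tmp, 6), (tmp * a)) >= (-tmp)) evaluates to true; next tmp becomes 2; next (abs((b - a)) > (tmp * -4)) evaluates to true; next b becomes 4; next final value 4 | g: tmp becomes 0; next (min(min(tmp, 6), (tmp * a)) >= (-(-(-tmp)))) evaluates to true; next tmp becomes 2; next (abs((b - a)) > (tmp * -4)) evaluates to true; next b becomes 4; next final value 4 — matching result 4.
Every one of the 21 inputs gives matching results.
verdict: equivalent


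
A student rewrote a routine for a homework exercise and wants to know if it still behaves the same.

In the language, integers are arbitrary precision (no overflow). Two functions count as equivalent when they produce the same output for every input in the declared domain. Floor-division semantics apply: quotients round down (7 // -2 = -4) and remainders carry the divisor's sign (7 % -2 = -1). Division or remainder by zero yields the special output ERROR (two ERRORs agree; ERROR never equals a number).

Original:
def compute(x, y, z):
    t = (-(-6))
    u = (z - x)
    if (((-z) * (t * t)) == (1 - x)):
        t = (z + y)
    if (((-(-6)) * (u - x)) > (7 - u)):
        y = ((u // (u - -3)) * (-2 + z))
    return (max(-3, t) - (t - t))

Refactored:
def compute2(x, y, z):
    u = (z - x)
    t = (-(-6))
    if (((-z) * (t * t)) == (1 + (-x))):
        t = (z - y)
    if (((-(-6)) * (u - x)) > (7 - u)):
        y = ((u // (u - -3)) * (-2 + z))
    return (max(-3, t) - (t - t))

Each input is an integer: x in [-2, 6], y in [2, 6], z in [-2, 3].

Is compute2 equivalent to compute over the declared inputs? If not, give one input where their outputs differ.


Run the pair on x=1, y=2, z=0.
compute: t = 6; u = -1; (((-z) * (t * t)) == (1 - x)) -> true; t = 2; (((-(-6)) * (u - x)) > (7 - u)) -> false; return 2
compute2: u = -1; t = 6; (((-z) * (t * t)) == (1 + (-x))) -> true; t = -2; (((-(-6)) * (u - x)) > (7 - u)) -> false; return -2
2 against -2: the behavior changed.
verdict: not equivalent; witness: x=1, y=2, z=0


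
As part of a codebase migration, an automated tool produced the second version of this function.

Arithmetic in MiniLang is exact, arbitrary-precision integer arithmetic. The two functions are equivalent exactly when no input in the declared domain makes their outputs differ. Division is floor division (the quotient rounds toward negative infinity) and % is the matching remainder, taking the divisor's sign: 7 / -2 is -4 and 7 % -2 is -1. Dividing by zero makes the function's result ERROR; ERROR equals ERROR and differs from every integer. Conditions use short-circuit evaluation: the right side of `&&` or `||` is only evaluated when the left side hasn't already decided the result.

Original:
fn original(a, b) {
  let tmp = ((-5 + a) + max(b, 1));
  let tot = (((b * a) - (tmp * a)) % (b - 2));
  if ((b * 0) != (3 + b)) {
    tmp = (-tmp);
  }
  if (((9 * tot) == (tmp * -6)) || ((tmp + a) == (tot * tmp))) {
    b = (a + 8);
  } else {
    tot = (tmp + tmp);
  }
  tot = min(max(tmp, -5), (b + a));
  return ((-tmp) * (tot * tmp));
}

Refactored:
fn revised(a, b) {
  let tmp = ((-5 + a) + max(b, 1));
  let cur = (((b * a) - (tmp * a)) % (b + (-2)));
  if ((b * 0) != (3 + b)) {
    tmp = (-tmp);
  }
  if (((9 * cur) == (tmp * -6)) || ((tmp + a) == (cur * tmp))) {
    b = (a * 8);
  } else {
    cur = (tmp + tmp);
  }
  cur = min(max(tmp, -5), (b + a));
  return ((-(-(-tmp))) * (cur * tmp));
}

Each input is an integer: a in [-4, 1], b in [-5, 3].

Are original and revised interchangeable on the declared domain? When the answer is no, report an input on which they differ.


Take a=-2, b=-4.
original: tmp = -6; tot = -4; ((b * 0) != (3 + b)) -> true; tmp = 6; (((9 * tot) == (tmp * -6)) || ((tmp + a) == (tot * tmp))) -> true; b = 6; tot = 4; return -144
revised: tmp = -6; cur = -4; ((b * 0) != (3 + b)) -> true; tmp = 6; (((9 * cur) == (tmp * -6)) || ((tmp + a) == (cur * tmp))) -> true; b = -16; cur = -18; return 648
-144 and 648 differ, so these are not the same function on this domain.
verdict: not equivalent; witness: a=-2, b=-4


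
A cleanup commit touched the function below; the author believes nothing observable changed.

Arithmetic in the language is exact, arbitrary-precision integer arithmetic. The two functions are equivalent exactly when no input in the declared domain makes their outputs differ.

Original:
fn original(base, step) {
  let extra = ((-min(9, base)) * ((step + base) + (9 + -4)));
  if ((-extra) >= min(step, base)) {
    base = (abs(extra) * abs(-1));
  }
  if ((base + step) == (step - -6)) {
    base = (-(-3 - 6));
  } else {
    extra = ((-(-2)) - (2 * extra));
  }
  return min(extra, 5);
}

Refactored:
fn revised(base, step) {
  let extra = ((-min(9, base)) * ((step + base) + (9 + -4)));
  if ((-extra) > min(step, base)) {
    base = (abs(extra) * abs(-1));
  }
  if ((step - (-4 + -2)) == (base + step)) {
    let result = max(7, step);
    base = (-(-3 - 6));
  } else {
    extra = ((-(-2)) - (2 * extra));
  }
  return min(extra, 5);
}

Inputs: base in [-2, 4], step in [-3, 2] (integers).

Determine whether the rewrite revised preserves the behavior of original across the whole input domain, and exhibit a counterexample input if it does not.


The suspicious edit (`((-extra) >= min(step, base))` became `((-extra) > min(step, base))`) never changes the result for any input inside the declared domain; all 42 inputs agree.
verdict: equivalent


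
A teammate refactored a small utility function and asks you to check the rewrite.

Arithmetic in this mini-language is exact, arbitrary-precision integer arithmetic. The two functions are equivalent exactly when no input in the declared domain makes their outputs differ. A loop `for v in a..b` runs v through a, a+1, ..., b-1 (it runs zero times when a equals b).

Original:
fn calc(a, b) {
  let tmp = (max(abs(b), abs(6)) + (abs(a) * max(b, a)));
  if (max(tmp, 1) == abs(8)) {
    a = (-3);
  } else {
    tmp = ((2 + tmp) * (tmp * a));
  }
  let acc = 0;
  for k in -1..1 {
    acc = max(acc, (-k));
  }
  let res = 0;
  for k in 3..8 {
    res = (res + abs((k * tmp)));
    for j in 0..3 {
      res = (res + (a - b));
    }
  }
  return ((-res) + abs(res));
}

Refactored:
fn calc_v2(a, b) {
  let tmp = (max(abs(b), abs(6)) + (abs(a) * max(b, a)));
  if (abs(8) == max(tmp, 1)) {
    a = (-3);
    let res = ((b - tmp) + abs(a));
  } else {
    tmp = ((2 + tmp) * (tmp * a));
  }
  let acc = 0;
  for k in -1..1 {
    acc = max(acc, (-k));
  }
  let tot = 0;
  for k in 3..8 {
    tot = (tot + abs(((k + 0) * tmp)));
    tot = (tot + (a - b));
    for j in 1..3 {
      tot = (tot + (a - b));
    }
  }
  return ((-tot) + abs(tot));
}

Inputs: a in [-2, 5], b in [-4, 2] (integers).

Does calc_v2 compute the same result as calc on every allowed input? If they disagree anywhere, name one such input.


Behavior is preserved: although statement counts differ; and local variable names differ; and arithmetic usage differs; and min/max/abs usage differs; and loop structure differs; and constant usage differs, the outputs never diverge.
Tracing a=2, b=0: calc: tmp becomes 10; next (max(tmp, 1) == abs(8)) evaluates to false; next tmp becomes 240; next acc becomes 0; next at k=-1:; next acc becomes 1; next at k=0:; next acc becomes 1; next res becomes 0; next at k=3:; next res becomes 720; next at j=0:; next res becomes 722; next at j=1:; next res becomes 724; next at j=2:; next res becomes 726; next at k=4:; next res becomes 1686; next at j=0:; next res becomes 1688; next at j=1:; next res becomes 1690; next at j=2:; next res becomes 1692; next at k=5:; next res becomes 2892; next at j=0:; next res becomes 2894; next at j=1:; next res becomes 2896; next at j=2:; next res becomes 2898; next at k=6:; next res becomes 4338; next at j=0:; next res becomes 4340; next at j=1:; next res becomes 4342; next at j=2:; next res becomes 4344; next at k=7:; next res becomes 6024; next at j=0:; next res becomes 6026; next at j=1:; next res becomes 6028; next at j=2:; next res becomes 6030; next final value 0 | calc_v2: tmp becomes 10; next (abs(8) == max(tmp, 1)) evaluates to false; next tmp becomes 240; next acc becomes 0; next at k=-1:; next acc becomes 1; next at k=0:; next acc becomes 1; next tot becomes 0; next at k=3:; next tot becomes 720; next tot becomes 722; next at j=1:; next tot becomes 724; next at j=2:; next tot becomes 726; next at k=4:; next tot becomes 1686; next tot becomes 1688; next at j=1:; next tot becomes 1690; next at j=2:; next tot becomes 1692; next at k=5:; next tot becomes 2892; next tot becomes 2894; next at j=1:; next tot becomes 2896; next at j=2:; next tot becomes 2898; next at k=6:; next tot becomes 4338; next tot becomes 4340; next at j=1:; next tot becomes 4342; next at j=2:; next tot becomes 4344; next at k=7:; next tot becomes 6024; next tot becomes 6026; next at j=1:; next tot becomes 6028; next at j=2:; next tot becomes 6030; next final value 0 — matching result 0.
Sweeping the whole domain (56 inputs) finds no disagreement.
verdict: equivalent


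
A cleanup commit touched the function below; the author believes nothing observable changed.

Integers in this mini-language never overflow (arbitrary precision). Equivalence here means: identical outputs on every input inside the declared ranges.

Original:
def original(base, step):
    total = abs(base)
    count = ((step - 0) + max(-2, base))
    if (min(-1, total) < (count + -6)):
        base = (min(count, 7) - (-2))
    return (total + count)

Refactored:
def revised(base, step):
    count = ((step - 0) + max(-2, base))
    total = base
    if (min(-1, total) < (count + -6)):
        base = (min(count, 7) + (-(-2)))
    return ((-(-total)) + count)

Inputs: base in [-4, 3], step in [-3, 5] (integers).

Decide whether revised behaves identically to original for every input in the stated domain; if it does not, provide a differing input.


On input base=-4, step=-3, original returns -1 while revised returns -9.
verdict: not equivalent; witness: base=-4, step=-3


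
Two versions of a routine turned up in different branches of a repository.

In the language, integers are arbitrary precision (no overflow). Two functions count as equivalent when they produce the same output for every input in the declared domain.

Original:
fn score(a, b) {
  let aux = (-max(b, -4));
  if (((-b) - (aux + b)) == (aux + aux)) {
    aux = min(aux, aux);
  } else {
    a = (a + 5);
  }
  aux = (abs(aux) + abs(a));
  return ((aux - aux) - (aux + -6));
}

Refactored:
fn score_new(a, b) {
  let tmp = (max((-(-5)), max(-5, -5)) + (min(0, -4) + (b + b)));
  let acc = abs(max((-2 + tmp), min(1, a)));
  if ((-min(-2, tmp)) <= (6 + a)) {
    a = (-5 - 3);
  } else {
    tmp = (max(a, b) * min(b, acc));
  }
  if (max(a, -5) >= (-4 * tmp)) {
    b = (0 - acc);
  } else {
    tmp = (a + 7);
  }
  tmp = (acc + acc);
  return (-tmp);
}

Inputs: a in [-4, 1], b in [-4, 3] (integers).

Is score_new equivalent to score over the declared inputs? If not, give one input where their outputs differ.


Evaluate both at a=-4, b=-4.
score: aux := 4 | (((-b) - (aux + b)) == (aux + aux)): false | a := 1 | aux := 5 | result 1
score_new: tmp := -7 | acc := 4 | ((-min(-2, tmp)) <= (6 + a)): false | tmp := 16 | (max(a, -5) >= (-4 * tmp)): true | b := -4 | tmp := 8 | result -8
1 against -8: the behavior changed.
verdict: not equivalent; witness: a=-4, b=-4


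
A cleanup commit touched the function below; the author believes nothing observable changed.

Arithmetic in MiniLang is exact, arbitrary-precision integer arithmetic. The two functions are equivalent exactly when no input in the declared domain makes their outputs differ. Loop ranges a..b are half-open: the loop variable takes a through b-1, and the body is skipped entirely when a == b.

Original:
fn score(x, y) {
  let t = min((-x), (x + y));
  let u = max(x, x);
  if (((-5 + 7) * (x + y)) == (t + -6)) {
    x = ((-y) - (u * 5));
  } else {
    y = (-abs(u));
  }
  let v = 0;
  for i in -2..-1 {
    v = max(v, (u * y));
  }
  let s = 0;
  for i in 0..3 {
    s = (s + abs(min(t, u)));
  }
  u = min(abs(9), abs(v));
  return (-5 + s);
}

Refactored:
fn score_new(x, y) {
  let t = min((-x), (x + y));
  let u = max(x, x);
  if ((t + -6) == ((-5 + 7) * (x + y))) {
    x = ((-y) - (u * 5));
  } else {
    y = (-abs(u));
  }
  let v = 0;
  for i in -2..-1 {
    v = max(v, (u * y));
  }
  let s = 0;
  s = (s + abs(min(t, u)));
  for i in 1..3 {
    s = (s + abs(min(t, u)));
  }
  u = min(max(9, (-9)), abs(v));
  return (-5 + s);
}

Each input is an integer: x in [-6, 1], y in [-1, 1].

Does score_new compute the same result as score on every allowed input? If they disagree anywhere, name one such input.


The two are interchangeable: min/max/abs usage differs, plus statement counts differ, plus constant usage differs, plus loop structure differs, plus arithmetic usage differs, and every declared input agrees.
As a probe, take x=-2, y=0: score runs t becomes -2; next u becomes -2; next (((-5 + 7) * (x + y)) == (t + -6)) evaluates to false; next y becomes -2; next v becomes 0; next at i=-2:; next v becomes 4; next s becomes 0; next at i=0:; next s becomes 2; next at i=1:; next s becomes 4; next at i=2:; next s becomes 6; next u becomes 4; next final value 1; score_new runs t becomes -2; next u becomes -2; next ((t + -6) == ((-5 + 7) * (x + y))) evaluates to false; next y becomes -2; next v becomes 0; next at i=-2:; next v becomes 4; next s becomes 0; next s becomes 2; next at i=1:; next s becomes 4; next at i=2:; next s becomes 6; next u becomes 4; next final value 1; both end at 1.
Sweeping the whole domain (24 inputs) finds no disagreement.
verdict: equivalent


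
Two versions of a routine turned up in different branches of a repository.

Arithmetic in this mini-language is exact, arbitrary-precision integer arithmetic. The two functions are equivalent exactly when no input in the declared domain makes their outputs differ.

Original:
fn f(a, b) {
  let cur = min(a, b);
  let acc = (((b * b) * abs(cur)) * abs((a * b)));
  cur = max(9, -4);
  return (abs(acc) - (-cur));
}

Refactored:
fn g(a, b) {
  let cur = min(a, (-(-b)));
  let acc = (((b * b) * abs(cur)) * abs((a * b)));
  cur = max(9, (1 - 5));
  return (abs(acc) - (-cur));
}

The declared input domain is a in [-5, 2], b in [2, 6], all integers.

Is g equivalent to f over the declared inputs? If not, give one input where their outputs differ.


The two are interchangeable: arithmetic usage differs; also constant usage differs, and every declared input agrees.
Spot check at a=-3, b=2 — f: cur := -3 | acc := 72 | cur := 9 | result 81. g: cur := -3 | acc := 72 | cur := 9 | result 81. Both give 81.
An exhaustive pass over the 40 declared inputs shows identical outputs.
verdict: equivalent


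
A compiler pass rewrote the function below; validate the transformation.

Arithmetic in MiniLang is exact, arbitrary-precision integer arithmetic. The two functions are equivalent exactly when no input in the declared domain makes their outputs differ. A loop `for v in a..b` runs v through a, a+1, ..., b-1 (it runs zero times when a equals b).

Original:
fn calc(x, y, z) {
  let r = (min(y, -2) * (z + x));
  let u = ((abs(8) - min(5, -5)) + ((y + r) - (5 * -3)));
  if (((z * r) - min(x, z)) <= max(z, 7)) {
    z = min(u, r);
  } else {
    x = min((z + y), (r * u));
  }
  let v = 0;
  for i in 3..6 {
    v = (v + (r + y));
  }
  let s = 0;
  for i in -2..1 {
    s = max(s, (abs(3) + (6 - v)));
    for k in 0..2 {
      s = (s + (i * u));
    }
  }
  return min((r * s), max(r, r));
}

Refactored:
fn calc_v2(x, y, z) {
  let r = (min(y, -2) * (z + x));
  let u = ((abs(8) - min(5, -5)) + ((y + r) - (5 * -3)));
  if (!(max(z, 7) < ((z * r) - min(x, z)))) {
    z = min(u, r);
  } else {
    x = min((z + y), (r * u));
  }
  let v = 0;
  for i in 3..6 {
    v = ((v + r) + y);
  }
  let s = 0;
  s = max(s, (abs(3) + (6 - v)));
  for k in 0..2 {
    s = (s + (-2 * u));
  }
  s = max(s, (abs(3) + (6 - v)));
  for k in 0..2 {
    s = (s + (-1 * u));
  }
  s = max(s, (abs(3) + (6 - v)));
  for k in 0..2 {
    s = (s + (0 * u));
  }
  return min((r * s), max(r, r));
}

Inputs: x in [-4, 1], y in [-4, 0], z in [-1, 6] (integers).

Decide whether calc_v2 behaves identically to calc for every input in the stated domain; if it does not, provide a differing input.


Reading the diff, among the changes: loop structure differs; constant usage differs; arithmetic usage differs; statement counts differ; boolean connective usage differs; min/max/abs usage differs; comparison usage differs.
One worked example (x=-1, y=-2, z=4) — calc: r becomes -6; next u becomes 20; next (((z * r) - min(x, z)) <= max(z, 7)) evaluates to true; next z becomes -6; next v becomes 0; next at i=3:; next v becomes -8; next at i=4:; next v becomes -16; next at i=5:; next v becomes -24; next s becomes 0; next at i=-2:; next s becomes 33; next at k=0:; next s becomes -7; next at k=1:; next s becomes -47; next at i=-1:; next s becomes 33; next at k=0:; next s becomes 13; next at k=1:; next s becomes -7; next at i=0:; next s becomes 33; next at k=0:; next s becomes 33; next at k=1:; next s becomes 33; next final value -198; calc_v2: r becomes -6; next u becomes 20; next (!(max(z, 7) < ((z * r) - min(x, z)))) evaluates to true; next z becomes -6; next v becomes 0; next at i=3:; next v becomes -8; next at i=4:; next v becomes -16; next at i=5:; next v becomes -24; next s becomes 0; next s becomes 33; next at k=0:; next s becomes -7; next at k=1:; next s becomes -47; next s becomes 33; next at k=0:; next s becomes 13; next at k=1:; next s becomes -7; next s becomes 33; next at k=0:; next s becomes 33; next at k=1:; next s becomes 33; next final value -198; agreement on -198.
Checked all 240 inputs in the declared domain: the outputs agree on every one.
verdict: equivalent


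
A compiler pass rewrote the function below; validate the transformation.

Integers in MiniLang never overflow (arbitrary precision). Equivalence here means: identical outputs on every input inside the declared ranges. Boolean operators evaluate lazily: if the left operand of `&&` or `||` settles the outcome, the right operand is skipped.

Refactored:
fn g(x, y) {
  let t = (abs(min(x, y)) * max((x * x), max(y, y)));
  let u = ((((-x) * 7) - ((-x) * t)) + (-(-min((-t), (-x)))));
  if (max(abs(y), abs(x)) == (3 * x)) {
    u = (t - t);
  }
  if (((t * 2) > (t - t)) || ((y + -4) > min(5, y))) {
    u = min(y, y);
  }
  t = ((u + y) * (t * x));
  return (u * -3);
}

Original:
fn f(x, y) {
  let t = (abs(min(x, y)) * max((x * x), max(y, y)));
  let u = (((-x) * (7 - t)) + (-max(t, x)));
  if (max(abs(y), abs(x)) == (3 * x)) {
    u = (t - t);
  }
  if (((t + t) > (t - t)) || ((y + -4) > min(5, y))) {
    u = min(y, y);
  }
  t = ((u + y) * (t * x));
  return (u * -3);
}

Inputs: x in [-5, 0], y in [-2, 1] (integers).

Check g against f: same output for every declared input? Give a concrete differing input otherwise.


Comparing the listings, the differences include: arithmetic usage differs; constant usage differs; min/max/abs usage differs.
Spot check at x=0, y=-1 — f: t = 0; u = 0; (max(abs(y), abs(x)) == (3 * x)) -> false; (((t + t) > (t - t)) || ((y + -4) > min(5, y))) -> false; t = 0; return 0. g: t = 0; u = 0; (max(abs(y), abs(x)) == (3 * x)) -> false; (((t * 2) > (t - t)) || ((y + -4) > min(5, y))) -> false; t = 0; return 0. Both give 0.
Every one of the 24 inputs gives matching results.
verdict: equivalent


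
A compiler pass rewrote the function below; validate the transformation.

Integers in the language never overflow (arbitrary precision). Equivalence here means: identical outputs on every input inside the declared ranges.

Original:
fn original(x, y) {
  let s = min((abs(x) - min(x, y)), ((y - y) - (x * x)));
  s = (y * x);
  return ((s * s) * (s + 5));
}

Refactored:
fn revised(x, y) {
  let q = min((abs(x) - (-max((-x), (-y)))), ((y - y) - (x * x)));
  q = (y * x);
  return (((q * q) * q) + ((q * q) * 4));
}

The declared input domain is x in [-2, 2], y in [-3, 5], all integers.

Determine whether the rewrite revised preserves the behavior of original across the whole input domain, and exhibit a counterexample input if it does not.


On input x=-2, y=-3, original returns 396 while revised returns 360.
verdict: not equivalent; witness: x=-2, y=-3


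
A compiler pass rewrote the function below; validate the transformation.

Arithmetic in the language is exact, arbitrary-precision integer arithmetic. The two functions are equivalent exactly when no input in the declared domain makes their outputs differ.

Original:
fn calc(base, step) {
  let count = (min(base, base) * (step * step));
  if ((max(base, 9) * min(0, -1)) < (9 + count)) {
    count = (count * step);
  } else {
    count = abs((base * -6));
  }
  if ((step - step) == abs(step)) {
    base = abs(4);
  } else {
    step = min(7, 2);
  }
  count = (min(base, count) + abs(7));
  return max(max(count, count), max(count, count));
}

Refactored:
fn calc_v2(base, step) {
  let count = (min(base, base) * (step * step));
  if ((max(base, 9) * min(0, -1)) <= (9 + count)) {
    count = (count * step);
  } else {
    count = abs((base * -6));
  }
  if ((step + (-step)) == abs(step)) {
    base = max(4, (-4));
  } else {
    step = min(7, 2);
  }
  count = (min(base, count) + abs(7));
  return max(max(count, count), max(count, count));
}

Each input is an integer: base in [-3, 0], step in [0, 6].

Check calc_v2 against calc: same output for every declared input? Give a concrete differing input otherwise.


These are not equivalent — on base=-2, step=3 the outputs split (5 vs -47).
calc: count = -18; ((max(base, 9) * min(0, -1)) < (9 + count)) -> false; count = 12; ((step - step) == abs(step)) -> false; step = 2; count = 5; return 5
calc_v2: count = -18; ((max(base, 9) * min(0, -1)) <= (9 + count)) -> true; count = -54; ((step + (-step)) == abs(step)) -> false; step = 2; count = -47; return -47
verdict: not equivalent; witness: base=-2, step=3


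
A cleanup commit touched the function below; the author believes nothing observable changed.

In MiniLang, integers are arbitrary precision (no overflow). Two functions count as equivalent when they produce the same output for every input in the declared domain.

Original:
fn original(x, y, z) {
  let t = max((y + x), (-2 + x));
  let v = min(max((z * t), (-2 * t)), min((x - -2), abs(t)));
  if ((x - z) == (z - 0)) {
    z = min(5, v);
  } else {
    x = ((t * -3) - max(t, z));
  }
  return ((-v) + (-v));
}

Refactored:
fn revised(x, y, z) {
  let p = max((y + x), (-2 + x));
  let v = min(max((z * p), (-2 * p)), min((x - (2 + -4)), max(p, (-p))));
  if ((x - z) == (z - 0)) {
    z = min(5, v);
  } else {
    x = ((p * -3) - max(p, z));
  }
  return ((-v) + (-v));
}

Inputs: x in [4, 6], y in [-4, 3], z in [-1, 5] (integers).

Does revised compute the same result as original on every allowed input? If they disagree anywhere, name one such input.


Differences: local variable names differ; arithmetic usage differs; min/max/abs usage differs; constant usage differs — yet all 168 inputs agree.
verdict: equivalent


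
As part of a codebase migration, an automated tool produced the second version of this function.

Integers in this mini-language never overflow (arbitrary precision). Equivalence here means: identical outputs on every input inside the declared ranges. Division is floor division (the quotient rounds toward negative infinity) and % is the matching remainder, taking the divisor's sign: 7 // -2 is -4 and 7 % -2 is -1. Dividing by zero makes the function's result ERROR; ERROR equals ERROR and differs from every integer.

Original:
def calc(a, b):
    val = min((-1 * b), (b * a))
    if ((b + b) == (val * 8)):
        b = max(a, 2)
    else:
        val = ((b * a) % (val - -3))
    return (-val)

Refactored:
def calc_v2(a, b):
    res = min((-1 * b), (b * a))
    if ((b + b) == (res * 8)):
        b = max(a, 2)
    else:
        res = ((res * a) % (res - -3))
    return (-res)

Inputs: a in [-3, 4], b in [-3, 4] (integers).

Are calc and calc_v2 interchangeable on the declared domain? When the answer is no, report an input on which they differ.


The rewrite breaks on a=-3, b=-2, where the results are -1 and -4.
calc: val=2, then ((b + b) == (val * 8)) is false, then val=1, then returns -1
calc_v2: res=2, then ((b + b) == (res * 8)) is false, then res=4, then returns -4
verdict: not equivalent; witness: a=-3, b=-2


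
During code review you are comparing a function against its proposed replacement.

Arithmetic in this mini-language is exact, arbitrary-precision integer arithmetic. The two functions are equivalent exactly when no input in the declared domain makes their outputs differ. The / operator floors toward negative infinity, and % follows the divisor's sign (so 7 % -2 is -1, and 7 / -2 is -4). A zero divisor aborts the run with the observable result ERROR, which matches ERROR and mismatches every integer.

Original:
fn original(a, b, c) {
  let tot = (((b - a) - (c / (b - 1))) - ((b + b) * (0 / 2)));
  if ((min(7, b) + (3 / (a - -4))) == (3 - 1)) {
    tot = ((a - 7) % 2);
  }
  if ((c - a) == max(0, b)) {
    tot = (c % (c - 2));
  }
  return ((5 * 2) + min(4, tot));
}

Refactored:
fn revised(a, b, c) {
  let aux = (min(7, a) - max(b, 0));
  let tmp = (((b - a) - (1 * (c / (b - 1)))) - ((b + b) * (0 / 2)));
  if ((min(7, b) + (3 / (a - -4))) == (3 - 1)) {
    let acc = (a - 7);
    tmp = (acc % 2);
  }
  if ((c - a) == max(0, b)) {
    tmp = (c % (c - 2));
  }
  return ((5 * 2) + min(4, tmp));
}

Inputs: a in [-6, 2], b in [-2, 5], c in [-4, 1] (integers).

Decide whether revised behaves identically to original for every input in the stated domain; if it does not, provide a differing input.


Changes here: statement counts differ, constant usage differs, arithmetic usage differs, local variable names differ, min/max/abs usage differs; the full 432-point sweep finds no disagreement.
verdict: equivalent


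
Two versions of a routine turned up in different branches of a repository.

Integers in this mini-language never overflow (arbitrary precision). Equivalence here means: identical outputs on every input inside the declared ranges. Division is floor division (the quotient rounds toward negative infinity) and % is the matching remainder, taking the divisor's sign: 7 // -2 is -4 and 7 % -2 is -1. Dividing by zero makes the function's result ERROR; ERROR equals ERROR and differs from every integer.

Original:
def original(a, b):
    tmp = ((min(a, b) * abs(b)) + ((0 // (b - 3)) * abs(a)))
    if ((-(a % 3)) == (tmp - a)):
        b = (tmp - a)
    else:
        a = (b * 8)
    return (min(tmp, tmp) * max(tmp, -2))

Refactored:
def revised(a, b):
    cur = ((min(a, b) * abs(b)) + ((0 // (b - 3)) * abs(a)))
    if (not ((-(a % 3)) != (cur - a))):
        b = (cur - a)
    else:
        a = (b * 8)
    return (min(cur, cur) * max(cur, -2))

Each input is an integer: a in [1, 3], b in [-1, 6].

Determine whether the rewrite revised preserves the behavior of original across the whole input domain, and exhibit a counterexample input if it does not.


Side by side, the visible changes include: local variable names differ; also comparison usage differs; also boolean connective usage differs.
Spot check at a=1, b=2 — original: tmp becomes 2; next ((-(a % 3)) == (tmp - a)) evaluates to false; next a becomes 16; next final value 4. revised: cur becomes 2; next (not ((-(a % 3)) != (cur - a))) evaluates to false; next a becomes 16; next final value 4. Both give 4.
Sweeping the whole domain (24 inputs) finds no disagreement.
verdict: equivalent


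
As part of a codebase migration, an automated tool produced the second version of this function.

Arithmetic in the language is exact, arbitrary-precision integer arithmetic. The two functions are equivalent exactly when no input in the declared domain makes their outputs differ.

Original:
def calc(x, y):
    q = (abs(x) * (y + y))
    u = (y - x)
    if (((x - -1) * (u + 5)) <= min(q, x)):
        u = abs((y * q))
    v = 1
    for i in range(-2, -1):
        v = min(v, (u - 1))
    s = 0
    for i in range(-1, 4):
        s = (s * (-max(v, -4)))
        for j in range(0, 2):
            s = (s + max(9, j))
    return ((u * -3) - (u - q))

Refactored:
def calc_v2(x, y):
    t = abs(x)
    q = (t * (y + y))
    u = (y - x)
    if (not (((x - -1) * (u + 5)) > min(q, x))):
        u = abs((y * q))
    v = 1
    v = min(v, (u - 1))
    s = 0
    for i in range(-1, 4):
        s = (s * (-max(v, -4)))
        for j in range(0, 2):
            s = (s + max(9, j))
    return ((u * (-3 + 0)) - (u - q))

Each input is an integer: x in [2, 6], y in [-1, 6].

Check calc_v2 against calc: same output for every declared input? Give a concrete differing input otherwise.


The two are interchangeable: constant usage differs; and boolean connective usage differs; and loop structure differs; and comparison usage differs; and local variable names differ; and arithmetic usage differs, and every declared input agrees.
One worked example (x=4, y=-1) — calc: q=-8, then u=-5, then (((x - -1) * (u + 5)) <= min(q, x)) is false, then v=1, then (i=-2), then v=-6, then s=0, then (i=-1), then s=0, then (j=0), then s=9, then (j=1), then s=18, then (i=0), then s=72, then (j=0), then s=81, then (j=1), then s=90, then (i=1), then s=360, then (j=0), then s=369, then (j=1), then s=378, then (i=2), then s=1512, then (j=0), then s=1521, then (j=1), then s=1530, then (i=3), then s=6120, then (j=0), then s=6129, then (j=1), then s=6138, then returns 12; calc_v2: t=4, then q=-8, then u=-5, then (not (((x - -1) * (u + 5)) > min(q, x))) is false, then v=1, then v=-6, then s=0, then (i=-1), then s=0, then (j=0), then s=9, then (j=1), then s=18, then (i=0), then s=72, then (j=0), then s=81, then (j=1), then s=90, then (i=1), then s=360, then (j=0), then s=369, then (j=1), then s=378, then (i=2), then s=1512, then (j=0), then s=1521, then (j=1), then s=1530, then (i=3), then s=6120, then (j=0), then s=6129, then (j=1), then s=6138, then returns 12; agreement on 12.
Sweeping the whole domain (40 inputs) finds no disagreement.
verdict: equivalent


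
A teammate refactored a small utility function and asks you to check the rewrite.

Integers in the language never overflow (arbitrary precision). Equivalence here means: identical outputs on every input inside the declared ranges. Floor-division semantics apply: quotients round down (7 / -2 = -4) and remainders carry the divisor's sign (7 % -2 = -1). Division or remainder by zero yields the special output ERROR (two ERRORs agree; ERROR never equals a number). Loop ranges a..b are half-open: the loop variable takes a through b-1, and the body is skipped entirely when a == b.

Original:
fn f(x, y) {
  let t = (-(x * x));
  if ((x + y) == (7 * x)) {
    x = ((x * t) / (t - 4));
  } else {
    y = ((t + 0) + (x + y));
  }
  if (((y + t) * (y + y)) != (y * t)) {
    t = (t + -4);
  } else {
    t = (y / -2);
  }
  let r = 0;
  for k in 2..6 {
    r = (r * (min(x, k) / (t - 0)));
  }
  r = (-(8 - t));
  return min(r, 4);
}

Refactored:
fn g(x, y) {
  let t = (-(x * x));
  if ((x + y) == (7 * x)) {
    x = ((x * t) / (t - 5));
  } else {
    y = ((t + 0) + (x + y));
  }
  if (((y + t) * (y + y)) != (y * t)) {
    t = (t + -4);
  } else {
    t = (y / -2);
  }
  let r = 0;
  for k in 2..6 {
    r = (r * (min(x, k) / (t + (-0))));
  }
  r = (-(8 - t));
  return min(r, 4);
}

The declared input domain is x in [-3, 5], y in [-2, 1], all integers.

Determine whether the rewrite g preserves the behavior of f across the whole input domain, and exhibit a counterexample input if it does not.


Equivalent. The suspicious edit (`4` became `5`) never changes the result for any input inside the declared domain.
Across all 36 domain points the two functions coincide.
Tracing x=1, y=-2: f: t=-1, then ((x + y) == (7 * x)) is false, then y=-2, then (((y + t) * (y + y)) != (y * t)) is true, then t=-5, then r=0, then (k=2), then r=0, then (k=3), then r=0, then (k=4), then r=0, then (k=5), then r=0, then r=-13, then returns -13 | g: t=-1, then ((x + y) == (7 * x)) is false, then y=-2, then (((y + t) * (y + y)) != (y * t)) is true, then t=-5, then r=0, then (k=2), then r=0, then (k=3), then r=0, then (k=4), then r=0, then (k=5), then r=0, then r=-13, then returns -13 — matching result -13.
verdict: equivalent


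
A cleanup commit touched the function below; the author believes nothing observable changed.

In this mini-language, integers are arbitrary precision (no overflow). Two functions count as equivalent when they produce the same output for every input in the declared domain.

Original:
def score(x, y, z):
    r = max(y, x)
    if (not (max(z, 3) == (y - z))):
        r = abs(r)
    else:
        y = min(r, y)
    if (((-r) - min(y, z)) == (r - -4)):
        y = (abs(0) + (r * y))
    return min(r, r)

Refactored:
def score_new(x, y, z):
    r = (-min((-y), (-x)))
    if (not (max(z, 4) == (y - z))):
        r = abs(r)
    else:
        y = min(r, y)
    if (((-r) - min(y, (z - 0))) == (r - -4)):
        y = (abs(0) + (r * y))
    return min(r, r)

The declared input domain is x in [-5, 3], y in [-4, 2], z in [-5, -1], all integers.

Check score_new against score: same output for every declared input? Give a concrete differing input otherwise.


The rewrite breaks on x=-5, y=-2, z=-5, where the results are -2 and 2.
score: r := -2 | (not (max(z, 3) == (y - z))): false | y := -2 | (((-r) - min(y, z)) == (r - -4)): false | result -2
score_new: r := -2 | (not (max(z, 4) == (y - z))): true | r := 2 | (((-r) - min(y, (z - 0))) == (r - -4)): false | result 2
verdict: not equivalent; witness: x=-5, y=-2, z=-5


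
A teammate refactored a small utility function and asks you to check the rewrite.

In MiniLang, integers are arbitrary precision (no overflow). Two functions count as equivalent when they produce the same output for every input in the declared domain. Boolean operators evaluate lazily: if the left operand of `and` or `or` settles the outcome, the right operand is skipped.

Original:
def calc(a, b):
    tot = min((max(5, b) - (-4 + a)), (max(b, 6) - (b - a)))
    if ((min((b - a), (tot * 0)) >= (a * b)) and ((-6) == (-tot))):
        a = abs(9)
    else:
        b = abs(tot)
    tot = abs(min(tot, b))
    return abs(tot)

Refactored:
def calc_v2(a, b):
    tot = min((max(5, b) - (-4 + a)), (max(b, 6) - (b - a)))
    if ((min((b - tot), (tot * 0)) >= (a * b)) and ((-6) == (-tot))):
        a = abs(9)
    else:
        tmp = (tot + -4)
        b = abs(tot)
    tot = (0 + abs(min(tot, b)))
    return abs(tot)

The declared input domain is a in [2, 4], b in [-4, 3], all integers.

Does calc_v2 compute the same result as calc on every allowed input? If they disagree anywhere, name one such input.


The rewrite breaks on a=3, b=-2, where the results are 2 and 6.
calc: tot = 6; ((min((b - a), (tot * 0)) >= (a * b)) and ((-6) == (-tot))) -> true; a = 9; tot = 2; return 2
calc_v2: tot = 6; ((min((b - tot), (tot * 0)) >= (a * b)) and ((-6) == (-tot))) -> false; tmp = 2; b = 6; tot = 6; return 6
verdict: not equivalent; witness: a=3, b=-2


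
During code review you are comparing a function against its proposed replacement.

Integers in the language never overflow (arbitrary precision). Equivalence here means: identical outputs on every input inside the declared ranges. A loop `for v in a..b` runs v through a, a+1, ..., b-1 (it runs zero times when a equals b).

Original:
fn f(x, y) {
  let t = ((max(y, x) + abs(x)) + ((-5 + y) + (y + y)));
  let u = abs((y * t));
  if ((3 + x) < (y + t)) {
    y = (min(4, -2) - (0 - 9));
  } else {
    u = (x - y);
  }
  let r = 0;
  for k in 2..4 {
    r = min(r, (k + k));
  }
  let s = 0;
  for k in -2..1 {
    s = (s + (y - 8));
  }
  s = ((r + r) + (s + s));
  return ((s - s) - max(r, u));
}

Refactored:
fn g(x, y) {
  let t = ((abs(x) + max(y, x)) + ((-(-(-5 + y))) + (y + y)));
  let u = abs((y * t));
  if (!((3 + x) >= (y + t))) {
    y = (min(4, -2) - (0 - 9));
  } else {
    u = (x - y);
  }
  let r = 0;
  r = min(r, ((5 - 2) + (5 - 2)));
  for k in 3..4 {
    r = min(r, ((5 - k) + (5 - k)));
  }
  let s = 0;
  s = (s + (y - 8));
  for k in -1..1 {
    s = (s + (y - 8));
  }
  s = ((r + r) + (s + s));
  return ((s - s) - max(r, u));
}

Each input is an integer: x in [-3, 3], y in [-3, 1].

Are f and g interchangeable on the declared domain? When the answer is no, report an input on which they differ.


Side by side, the visible changes include: constant usage differs, and statement counts differ, and boolean connective usage differs, and loop structure differs, and min/max/abs usage differs, and arithmetic usage differs, and comparison usage differs.
As a probe, take x=-2, y=-2: f runs t=-11, then u=22, then ((3 + x) < (y + t)) is false, then u=0, then r=0, then (k=2), then r=0, then (k=3), then r=0, then s=0, then (k=-2), then s=-10, then (k=-1), then s=-20, then (k=0), then s=-30, then s=-60, then returns 0; g runs t=-11, then u=22, then (!((3 + x) >= (y + t))) is false, then u=0, then r=0, then r=0, then (k=3), then r=0, then s=0, then s=-10, then (k=-1), then s=-20, then (k=0), then s=-30, then s=-60, then returns 0; both end at 0.
Sweeping the whole domain (35 inputs) finds no disagreement.
verdict: equivalent


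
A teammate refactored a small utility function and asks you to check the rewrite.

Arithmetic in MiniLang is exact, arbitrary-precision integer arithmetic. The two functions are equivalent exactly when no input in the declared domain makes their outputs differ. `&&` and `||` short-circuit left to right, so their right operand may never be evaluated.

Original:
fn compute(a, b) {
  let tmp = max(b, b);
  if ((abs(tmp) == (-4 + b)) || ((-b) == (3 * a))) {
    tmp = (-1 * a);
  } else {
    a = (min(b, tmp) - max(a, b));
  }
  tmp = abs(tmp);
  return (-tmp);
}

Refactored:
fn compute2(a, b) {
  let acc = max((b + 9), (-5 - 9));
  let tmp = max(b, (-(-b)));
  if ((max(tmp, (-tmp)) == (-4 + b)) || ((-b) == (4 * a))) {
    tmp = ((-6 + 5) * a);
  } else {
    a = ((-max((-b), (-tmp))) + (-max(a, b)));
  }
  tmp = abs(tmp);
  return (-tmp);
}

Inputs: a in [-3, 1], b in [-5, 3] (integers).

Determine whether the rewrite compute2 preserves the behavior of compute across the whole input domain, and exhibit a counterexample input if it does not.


There is a counterexample at a=-1, b=3: -1 on one side, -3 on the other.
compute: tmp = 3; ((abs(tmp) == (-4 + b)) || ((-b) == (3 * a))) -> true; tmp = 1; tmp = 1; return -1
compute2: acc = 12; tmp = 3; ((max(tmp, (-tmp)) == (-4 + b)) || ((-b) == (4 * a))) -> false; a = 0; tmp = 3; return -3
verdict: not equivalent; witness: a=-1, b=3
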